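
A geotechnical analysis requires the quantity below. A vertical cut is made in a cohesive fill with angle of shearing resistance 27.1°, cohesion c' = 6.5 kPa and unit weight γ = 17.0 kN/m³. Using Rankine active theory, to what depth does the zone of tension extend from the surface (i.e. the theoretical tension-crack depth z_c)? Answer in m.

1.25 m

K_a = tan²(45° − 27.1°/2) = 0.3741; √K_a = 0.6116.
The active pressure is zero where K_a γ z = 2c√K_a, so z_c = 2c/(γ√K_a) = 2×6.5/(17.0×0.6116) = 1.250 m.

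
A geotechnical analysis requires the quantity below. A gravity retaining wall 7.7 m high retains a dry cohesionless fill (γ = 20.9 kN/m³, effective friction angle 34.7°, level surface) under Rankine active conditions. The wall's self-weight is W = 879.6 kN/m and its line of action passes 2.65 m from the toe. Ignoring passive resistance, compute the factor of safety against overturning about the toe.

K_a = tan²(45° − 34.7°/2) = 0.2745.
P_a = ½K_aγH² = 0.5×0.2745×20.9×7.7² = 170.1 kN/m, acting at H/3 = 2.567 m above the base.
Overturning moment M_o = P_a × H/3 = 170.1 × 2.567 = 436.5.
Resisting moment M_r = W × 2.65 = 879.6 × 2.65 = 2331.
FS_overturning = M_r/M_o = 2331/436.5 = 5.340.

5.34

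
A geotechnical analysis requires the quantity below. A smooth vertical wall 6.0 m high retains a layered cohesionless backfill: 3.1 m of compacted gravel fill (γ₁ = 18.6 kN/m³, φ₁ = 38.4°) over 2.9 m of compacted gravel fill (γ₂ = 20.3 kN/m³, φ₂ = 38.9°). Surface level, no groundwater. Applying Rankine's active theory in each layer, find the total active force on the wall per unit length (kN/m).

78.6 kN/m

K_a1 = tan²(45°−38.4°/2) = 0.2337; K_a2 = tan²(45°−38.9°/2) = 0.2285.
Layer 1: σ at base = K_a1 γ₁ h₁ = 13.47 kPa; P₁ = ½×13.47×3.1 = 20.89.
Layer 2: σ_v at top = γ₁h₁ = 57.66; σ_h top = K_a2×57.66 = 13.18; σ_h base = K_a2×(57.66+20.3×2.9) = 26.63.
P₂ = ½(13.18+26.63)×2.9 = 57.72. Total P_a = 20.89+57.72 = 78.61 kN/m.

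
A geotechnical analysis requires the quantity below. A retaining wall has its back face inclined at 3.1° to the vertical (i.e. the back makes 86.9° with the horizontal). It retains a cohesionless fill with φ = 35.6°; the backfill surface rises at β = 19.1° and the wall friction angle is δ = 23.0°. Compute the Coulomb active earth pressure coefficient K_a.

0.339

K_a = sin²(α+φ) / [sin²α · sin(α−δ) · (1 + √{sin(φ+δ)sin(φ−β) / (sin(α−δ)sin(α+β))})²].
With α = 86.9°, φ = 35.6°, δ = 23.0°, β = 19.1°: K_a = 0.3394.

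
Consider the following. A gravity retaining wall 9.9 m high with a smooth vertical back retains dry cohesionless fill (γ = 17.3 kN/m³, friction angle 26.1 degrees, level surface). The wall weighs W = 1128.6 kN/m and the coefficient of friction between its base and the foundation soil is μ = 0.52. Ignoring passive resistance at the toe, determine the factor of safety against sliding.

K_a = tan²(45° − 26.1°/2) = 0.3889.
P_a = ½K_aγH² = 0.5×0.3889×17.3×9.9² = 329.7 kN/m, acting at H/3 = 3.300 m above the base.
FS_sliding = μW / P_a = 0.52×1128.6 / 329.7 = 1.780.

1.78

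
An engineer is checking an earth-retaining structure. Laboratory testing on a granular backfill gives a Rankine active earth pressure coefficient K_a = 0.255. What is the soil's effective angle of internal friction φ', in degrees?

K_a = tan²(45° − φ/2) ⇒ 45° − φ/2 = arctan(√0.255) = 26.79°.
φ = 2(45° − 26.79°) = 36.41°.

36.4°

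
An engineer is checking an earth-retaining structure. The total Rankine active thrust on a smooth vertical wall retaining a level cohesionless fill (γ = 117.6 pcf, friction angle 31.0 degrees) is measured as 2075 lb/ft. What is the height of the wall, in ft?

K_a = 0.3201. P_a = ½ K_a γ H² ⇒ H = √(2P_a/(K_a γ)).
H = √(2×2075/(0.3201×117.6)) = 10.50 ft.

10.5 ft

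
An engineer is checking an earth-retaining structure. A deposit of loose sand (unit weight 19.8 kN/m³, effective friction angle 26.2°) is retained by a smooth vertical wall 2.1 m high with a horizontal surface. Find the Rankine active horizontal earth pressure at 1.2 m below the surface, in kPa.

9.21 kPa

K_a = (1 − sin φ)/(1 + sin φ) = 0.3874.
σ_h = K_a γ z = 0.3874 × 19.8 × 1.2 = 9.206 kPa.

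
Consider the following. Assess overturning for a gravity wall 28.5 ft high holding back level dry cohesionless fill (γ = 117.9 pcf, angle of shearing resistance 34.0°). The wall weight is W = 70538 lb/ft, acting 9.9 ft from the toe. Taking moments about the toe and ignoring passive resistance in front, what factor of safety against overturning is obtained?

5.43

K_a = tan²(45° − 34.0°/2) = 0.2827.
P_a = ½K_aγH² = 0.5×0.2827×117.9×28.5² = 13540 lb/ft, acting at H/3 = 9.500 ft above the base.
Overturning moment M_o = P_a × H/3 = 13540 × 9.500 = 128600.
Resisting moment M_r = W × 9.9 = 70538 × 9.9 = 698300.
FS_overturning = M_r/M_o = 698300/128600 = 5.430.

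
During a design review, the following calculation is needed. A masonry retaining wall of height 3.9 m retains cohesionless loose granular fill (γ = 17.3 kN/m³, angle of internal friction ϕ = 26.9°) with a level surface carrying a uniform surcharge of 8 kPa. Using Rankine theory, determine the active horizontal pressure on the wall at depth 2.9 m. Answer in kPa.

21.9 kPa

K_a = (1 − sin φ)/(1 + sin φ) = 0.3770.
σ_v = γz + q = 17.3 × 2.9 + 8 = 58.17 kPa.
σ_h = K_a σ_v = 0.3770 × 58.17 = 21.93 kPa.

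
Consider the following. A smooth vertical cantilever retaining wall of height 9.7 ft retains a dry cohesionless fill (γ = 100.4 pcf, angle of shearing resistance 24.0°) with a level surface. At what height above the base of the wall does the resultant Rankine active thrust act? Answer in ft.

3.23 ft

K_a = 0.4217.
The pressure distribution is triangular, so the resultant acts at H/3 above the base = 9.7/3 = 3.233 ft.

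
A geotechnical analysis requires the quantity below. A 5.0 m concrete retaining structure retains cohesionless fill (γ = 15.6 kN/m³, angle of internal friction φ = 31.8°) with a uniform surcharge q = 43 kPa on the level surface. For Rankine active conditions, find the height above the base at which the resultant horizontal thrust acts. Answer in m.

2.10 m

K_a = 0.3098.
Triangular part P₁ = ½K_aγH² = 60.41 at H/3 = 1.667 m; rectangular part P₂ = K_a q H = 66.61 at H/2 = 2.500 m.
ȳ = (P₁·1.667 + P₂·2.500)/(P₁+P₂) = 2.104 m.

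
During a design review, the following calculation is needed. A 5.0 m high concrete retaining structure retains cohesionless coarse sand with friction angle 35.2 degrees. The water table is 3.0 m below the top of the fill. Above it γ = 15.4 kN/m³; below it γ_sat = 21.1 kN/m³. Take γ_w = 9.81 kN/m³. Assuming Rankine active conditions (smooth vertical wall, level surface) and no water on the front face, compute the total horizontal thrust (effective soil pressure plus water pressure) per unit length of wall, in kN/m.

69.1 kN/m

K_a = tan²(45° − φ/2) = 0.2687.
γ' = 21.1 − 9.81 = 11.29 kN/m³. Depth below WT = 2.0 m.
σ'_h at WT = K_a γ d_w = 12.41 kPa; at base = 12.41 + K_a γ' × 2.0 = 18.48 kPa.
P₁ (0–3.0 m) = ½×12.41×3.0 = 18.62. P₂ (3.0–5.0 m) = ½(12.41+18.48)×2.0 = 30.89.
P_w = ½ γ_w h₂² = 0.5×9.81×2.0² = 19.62. Total = 18.62+30.89+19.62 = 69.13 kN/m.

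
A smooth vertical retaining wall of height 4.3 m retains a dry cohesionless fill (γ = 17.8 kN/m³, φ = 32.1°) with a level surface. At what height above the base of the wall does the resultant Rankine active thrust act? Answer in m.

1.43 m

K_a = 0.3060.
The pressure distribution is triangular, so the resultant acts at H/3 above the base = 4.3/3 = 1.433 m.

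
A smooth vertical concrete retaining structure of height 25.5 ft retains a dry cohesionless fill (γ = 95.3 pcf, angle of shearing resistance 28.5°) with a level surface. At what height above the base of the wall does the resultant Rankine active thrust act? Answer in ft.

K_a = 0.3540.
The pressure distribution is triangular, so the resultant acts at H/3 above the base = 25.5/3 = 8.500 ft.

8.50 ft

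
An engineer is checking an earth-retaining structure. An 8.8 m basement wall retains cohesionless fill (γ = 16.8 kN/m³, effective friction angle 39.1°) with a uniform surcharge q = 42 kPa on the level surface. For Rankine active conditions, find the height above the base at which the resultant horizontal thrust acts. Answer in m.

3.46 m

K_a = 0.2265.
Triangular part P₁ = ½K_aγH² = 147.3 at H/3 = 2.933 m; rectangular part P₂ = K_a q H = 83.71 at H/2 = 4.400 m.
ȳ = (P₁·2.933 + P₂·4.400)/(P₁+P₂) = 3.465 m.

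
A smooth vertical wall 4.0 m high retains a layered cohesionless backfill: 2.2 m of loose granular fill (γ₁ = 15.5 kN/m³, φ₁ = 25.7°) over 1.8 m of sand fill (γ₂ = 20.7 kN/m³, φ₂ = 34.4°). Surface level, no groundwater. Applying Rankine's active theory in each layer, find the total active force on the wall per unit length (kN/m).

41.2 kN/m

K_a1 = tan²(45°−25.7°/2) = 0.3950; K_a2 = tan²(45°−34.4°/2) = 0.2780.
Layer 1: σ at base = K_a1 γ₁ h₁ = 13.47 kPa; P₁ = ½×13.47×2.2 = 14.82.
Layer 2: σ_v at top = γ₁h₁ = 34.10; σ_h top = K_a2×34.10 = 9.479; σ_h base = K_a2×(34.10+20.7×1.8) = 19.84.
P₂ = ½(9.479+19.84)×1.8 = 26.38. Total P_a = 14.82+26.38 = 41.20 kN/m.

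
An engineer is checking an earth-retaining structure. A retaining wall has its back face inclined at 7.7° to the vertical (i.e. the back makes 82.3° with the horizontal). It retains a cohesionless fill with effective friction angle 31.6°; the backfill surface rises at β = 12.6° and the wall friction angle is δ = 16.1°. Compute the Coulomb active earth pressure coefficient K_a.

0.406

K_a = sin²(α+φ) / [sin²α · sin(α−δ) · (1 + √{sin(φ+δ)sin(φ−β) / (sin(α−δ)sin(α+β))})²].
With α = 82.3°, φ = 31.6°, δ = 16.1°, β = 12.6°: K_a = 0.4059.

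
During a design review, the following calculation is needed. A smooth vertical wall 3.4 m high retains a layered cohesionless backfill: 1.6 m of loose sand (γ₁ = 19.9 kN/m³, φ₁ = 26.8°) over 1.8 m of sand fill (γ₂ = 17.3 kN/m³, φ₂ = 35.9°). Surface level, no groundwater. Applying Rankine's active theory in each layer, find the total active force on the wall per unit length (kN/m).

31.9 kN/m

K_a1 = tan²(45°−26.8°/2) = 0.3785; K_a2 = tan²(45°−35.9°/2) = 0.2607.
Layer 1: σ at base = K_a1 γ₁ h₁ = 12.05 kPa; P₁ = ½×12.05×1.6 = 9.641.
Layer 2: σ_v at top = γ₁h₁ = 31.84; σ_h top = K_a2×31.84 = 8.302; σ_h base = K_a2×(31.84+17.3×1.8) = 16.42.
P₂ = ½(8.302+16.42)×1.8 = 22.25. Total P_a = 9.641+22.25 = 31.89 kN/m.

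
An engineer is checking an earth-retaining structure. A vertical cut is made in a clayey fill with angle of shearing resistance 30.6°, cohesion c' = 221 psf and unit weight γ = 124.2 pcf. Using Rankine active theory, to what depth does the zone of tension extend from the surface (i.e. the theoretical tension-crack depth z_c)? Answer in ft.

K_a = tan²(45° − 30.6°/2) = 0.3253; √K_a = 0.5704.
The active pressure is zero where K_a γ z = 2c√K_a, so z_c = 2c/(γ√K_a) = 2×221/(124.2×0.5704) = 6.239 ft.

6.24 ft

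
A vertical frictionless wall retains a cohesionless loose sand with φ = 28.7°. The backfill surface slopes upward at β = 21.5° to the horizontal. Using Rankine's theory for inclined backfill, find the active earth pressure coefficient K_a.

0.465

K_a = cos β · (cos β − √(cos²β − cos²φ)) / (cos β + √(cos²β − cos²φ)).
cos β = 0.9304, cos φ = 0.8771, √(cos²β − cos²φ) = 0.3103.
K_a = 0.9304 × (0.9304 − 0.3103)/(0.9304 + 0.3103) = 0.4650.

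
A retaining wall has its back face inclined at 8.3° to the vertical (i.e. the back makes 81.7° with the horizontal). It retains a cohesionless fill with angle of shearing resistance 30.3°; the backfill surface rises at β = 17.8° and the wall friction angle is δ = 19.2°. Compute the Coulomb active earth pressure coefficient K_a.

0.482

K_a = sin²(α+φ) / [sin²α · sin(α−δ) · (1 + √{sin(φ+δ)sin(φ−β) / (sin(α−δ)sin(α+β))})²].
With α = 81.7°, φ = 30.3°, δ = 19.2°, β = 17.8°: K_a = 0.4815.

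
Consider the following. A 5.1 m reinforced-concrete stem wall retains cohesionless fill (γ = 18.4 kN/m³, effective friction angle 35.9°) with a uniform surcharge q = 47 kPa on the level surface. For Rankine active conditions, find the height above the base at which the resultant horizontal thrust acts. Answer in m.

2.13 m

K_a = 0.2607.
Triangular part P₁ = ½K_aγH² = 62.39 at H/3 = 1.700 m; rectangular part P₂ = K_a q H = 62.50 at H/2 = 2.550 m.
ȳ = (P₁·1.700 + P₂·2.550)/(P₁+P₂) = 2.125 m.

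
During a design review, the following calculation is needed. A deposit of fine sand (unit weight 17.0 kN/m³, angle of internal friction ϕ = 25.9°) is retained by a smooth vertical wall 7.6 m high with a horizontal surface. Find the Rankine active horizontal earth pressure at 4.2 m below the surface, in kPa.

K_a = (1 − sin φ)/(1 + sin φ) = 0.3920.
σ_h = K_a γ z = 0.3920 × 17.0 × 4.2 = 27.99 kPa.

28.0 kPa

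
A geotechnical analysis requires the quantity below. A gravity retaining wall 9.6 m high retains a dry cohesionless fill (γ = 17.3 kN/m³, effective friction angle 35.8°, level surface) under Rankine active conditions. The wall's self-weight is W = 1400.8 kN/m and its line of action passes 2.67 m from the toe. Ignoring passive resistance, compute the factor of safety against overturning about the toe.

K_a = tan²(45° − 35.8°/2) = 0.2619.
P_a = ½K_aγH² = 0.5×0.2619×17.3×9.6² = 208.8 kN/m, acting at H/3 = 3.200 m above the base.
Overturning moment M_o = P_a × H/3 = 208.8 × 3.200 = 668.0.
Resisting moment M_r = W × 2.67 = 1400.8 × 2.67 = 3740.
FS_overturning = M_r/M_o = 3740/668.0 = 5.599.

5.60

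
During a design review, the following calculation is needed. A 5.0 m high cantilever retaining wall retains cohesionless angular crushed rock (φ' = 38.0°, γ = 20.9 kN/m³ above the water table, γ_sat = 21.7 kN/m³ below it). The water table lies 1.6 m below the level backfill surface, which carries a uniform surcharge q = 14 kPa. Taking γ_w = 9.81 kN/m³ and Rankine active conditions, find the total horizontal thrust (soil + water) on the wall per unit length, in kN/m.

123 kN/m

K_a = tan²(45° − φ/2) = 0.2379.
γ' = 21.7 − 9.81 = 11.89 kN/m³. h₂ = H − d_w = 3.4 m.
σ'_h: at surface K_a·q = 3.330; at WT K_a(q+γd_w) = 11.29; at base K_a(q+γd_w+γ'h₂) = 20.90 kPa.
P₁ = ½(3.330+11.29)×1.6 = 11.69; P₂ = ½(11.29+20.90)×3.4 = 54.72; P_w = ½γ_w h₂² = 56.70.
Total = 11.69+54.72+56.70 = 123.1 kN/m.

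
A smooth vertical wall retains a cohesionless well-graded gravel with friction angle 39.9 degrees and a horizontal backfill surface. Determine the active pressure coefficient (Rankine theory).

K_a = tan²(45° − φ/2) = tan²(25.05°) = 0.2184.

0.218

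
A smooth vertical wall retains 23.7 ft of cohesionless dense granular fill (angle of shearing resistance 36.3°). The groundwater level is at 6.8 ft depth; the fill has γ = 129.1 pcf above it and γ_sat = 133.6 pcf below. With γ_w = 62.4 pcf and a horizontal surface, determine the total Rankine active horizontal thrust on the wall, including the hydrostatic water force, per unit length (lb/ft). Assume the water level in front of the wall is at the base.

16100 lb/ft

K_a = tan²(45° − φ/2) = 0.2563.
γ' = 133.6 − 62.4 = 71.20 pcf. Depth below WT = 16.9 ft.
σ'_h at WT = K_a γ d_w = 225.0 psf; at base = 225.0 + K_a γ' × 16.9 = 533.3 psf.
P₁ (0–6.8 ft) = ½×225.0×6.8 = 764.9. P₂ (6.8–23.7 ft) = ½(225.0+533.3)×16.9 = 6408.
P_w = ½ γ_w h₂² = 0.5×62.4×16.9² = 8911. Total = 764.9+6408+8911 = 16080 lb/ft.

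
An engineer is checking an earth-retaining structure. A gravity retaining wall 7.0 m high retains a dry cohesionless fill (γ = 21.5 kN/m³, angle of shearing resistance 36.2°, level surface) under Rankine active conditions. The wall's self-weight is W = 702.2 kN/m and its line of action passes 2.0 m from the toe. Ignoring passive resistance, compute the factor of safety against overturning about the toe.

4.44

K_a = tan²(45° − 36.2°/2) = 0.2574.
P_a = ½K_aγH² = 0.5×0.2574×21.5×7.0² = 135.6 kN/m, acting at H/3 = 2.333 m above the base.
Overturning moment M_o = P_a × H/3 = 135.6 × 2.333 = 316.3.
Resisting moment M_r = W × 2.0 = 702.2 × 2.0 = 1404.
FS_overturning = M_r/M_o = 1404/316.3 = 4.439.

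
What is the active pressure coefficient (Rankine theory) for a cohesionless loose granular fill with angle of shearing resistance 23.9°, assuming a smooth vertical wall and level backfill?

0.423

K_a = (1 − sin φ)/(1 + sin φ) = (1 − sin 23.9°)/(1 + sin 23.9°) = 0.4233.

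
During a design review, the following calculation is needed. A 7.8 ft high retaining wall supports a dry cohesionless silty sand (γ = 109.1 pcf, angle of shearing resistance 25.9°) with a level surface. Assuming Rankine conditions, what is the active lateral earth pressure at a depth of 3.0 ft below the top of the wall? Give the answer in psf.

128 psf

K_a = (1 − sin φ)/(1 + sin φ) = 0.3920.
σ_h = K_a γ z = 0.3920 × 109.1 × 3.0 = 128.3 psf.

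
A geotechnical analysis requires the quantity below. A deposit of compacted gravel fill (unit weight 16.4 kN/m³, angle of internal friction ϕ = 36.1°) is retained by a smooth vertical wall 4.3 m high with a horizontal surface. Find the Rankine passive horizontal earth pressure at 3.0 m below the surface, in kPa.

K_p = (1 + sin φ)/(1 − sin φ) = 3.869.
σ_h = K_p γ z = 3.869 × 16.4 × 3.0 = 190.3 kPa.

190 kPa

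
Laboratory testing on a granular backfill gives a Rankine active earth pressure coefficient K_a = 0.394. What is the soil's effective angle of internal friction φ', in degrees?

K_a = tan²(45° − φ/2) ⇒ 45° − φ/2 = arctan(√0.394) = 32.12°.
φ = 2(45° − 32.12°) = 25.77°.

25.8°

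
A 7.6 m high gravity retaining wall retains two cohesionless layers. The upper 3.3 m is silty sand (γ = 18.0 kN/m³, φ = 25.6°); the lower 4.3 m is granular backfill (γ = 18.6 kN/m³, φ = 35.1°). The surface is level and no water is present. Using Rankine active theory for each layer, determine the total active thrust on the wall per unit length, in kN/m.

154 kN/m

K_a1 = tan²(45°−25.6°/2) = 0.3966; K_a2 = tan²(45°−35.1°/2) = 0.2698.
Layer 1: σ at base = K_a1 γ₁ h₁ = 23.56 kPa; P₁ = ½×23.56×3.3 = 38.87.
Layer 2: σ_v at top = γ₁h₁ = 59.40; σ_h top = K_a2×59.40 = 16.03; σ_h base = K_a2×(59.40+18.6×4.3) = 37.61.
P₂ = ½(16.03+37.61)×4.3 = 115.3. Total P_a = 38.87+115.3 = 154.2 kN/m.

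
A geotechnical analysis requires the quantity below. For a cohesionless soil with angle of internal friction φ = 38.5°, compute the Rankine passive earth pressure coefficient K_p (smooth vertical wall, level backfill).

K_p = (1 + sin φ)/(1 − sin φ) = tan²(45° + 38.5°/2) = 4.298.

4.30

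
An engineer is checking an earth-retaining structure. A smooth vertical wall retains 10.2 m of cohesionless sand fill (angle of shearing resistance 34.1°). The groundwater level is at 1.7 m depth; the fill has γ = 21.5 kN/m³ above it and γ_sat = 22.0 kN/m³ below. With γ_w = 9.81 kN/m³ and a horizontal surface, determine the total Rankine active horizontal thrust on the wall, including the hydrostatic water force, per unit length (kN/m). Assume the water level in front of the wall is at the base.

575 kN/m

K_a = tan²(45° − φ/2) = 0.2815.
γ' = 22.0 − 9.81 = 12.19 kN/m³. Depth below WT = 8.5 m.
σ'_h at WT = K_a γ d_w = 10.29 kPa; at base = 10.29 + K_a γ' × 8.5 = 39.46 kPa.
P₁ (0–1.7 m) = ½×10.29×1.7 = 8.746. P₂ (1.7–10.2 m) = ½(10.29+39.46)×8.5 = 211.4.
P_w = ½ γ_w h₂² = 0.5×9.81×8.5² = 354.4. Total = 8.746+211.4+354.4 = 574.6 kN/m.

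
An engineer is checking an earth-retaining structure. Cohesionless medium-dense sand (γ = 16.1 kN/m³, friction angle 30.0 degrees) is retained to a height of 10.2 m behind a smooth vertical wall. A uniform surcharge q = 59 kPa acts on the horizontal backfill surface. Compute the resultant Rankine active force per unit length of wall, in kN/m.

K_a = tan²(45° − φ/2) = 0.3333.
Soil triangle: ½ K_a γ H² = 0.5×0.3333×16.1×10.2² = 279.2 kN/m.
Surcharge rectangle: K_a q H = 0.3333×59×10.2 = 200.6 kN/m.
Total = 279.2 + 200.6 = 479.8 kN/m.

480 kN/m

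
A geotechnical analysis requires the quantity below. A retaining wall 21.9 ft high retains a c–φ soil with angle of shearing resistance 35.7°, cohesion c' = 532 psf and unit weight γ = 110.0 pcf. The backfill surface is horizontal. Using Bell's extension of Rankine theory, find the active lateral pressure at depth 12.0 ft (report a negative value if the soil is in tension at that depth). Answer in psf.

K_a = (1 − sin φ)/(1 + sin φ) = 0.2630.
σ_a = K_a γ z − 2c√K_a = 0.2630×110.0×12.0 − 2×532×0.5128 = -198.5 psf.

-198 psf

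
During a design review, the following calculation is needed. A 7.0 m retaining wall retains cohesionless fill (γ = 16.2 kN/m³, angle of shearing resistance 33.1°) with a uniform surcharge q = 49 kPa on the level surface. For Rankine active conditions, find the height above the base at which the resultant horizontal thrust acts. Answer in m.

K_a = 0.2936.
Triangular part P₁ = ½K_aγH² = 116.5 at H/3 = 2.333 m; rectangular part P₂ = K_a q H = 100.7 at H/2 = 3.500 m.
ȳ = (P₁·2.333 + P₂·3.500)/(P₁+P₂) = 2.874 m.

2.87 m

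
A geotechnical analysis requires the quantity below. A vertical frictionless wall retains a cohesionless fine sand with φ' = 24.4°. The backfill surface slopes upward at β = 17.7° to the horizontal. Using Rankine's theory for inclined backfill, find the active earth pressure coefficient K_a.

0.520

K_a = cos β · (cos β − √(cos²β − cos²φ)) / (cos β + √(cos²β − cos²φ)).
cos β = 0.9527, cos φ = 0.9107, √(cos²β − cos²φ) = 0.2797.
K_a = 0.9527 × (0.9527 − 0.2797)/(0.9527 + 0.2797) = 0.5203.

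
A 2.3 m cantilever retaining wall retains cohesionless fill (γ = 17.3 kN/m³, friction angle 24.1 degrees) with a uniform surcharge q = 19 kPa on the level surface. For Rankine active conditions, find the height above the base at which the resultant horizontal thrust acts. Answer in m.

K_a = 0.4201.
Triangular part P₁ = ½K_aγH² = 19.22 at H/3 = 0.7667 m; rectangular part P₂ = K_a q H = 18.36 at H/2 = 1.150 m.
ȳ = (P₁·0.7667 + P₂·1.150)/(P₁+P₂) = 0.9539 m.

0.954 m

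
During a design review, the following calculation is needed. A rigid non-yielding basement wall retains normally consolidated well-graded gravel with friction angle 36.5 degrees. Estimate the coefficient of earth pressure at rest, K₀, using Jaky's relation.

0.405

K₀ = 1 − sin φ' = 1 − sin 36.5° = 0.4052.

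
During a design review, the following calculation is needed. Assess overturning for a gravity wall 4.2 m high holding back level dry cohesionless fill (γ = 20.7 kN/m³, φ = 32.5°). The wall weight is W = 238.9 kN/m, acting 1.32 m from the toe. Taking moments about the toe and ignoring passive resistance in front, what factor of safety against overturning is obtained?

K_a = tan²(45° − 32.5°/2) = 0.3010.
P_a = ½K_aγH² = 0.5×0.3010×20.7×4.2² = 54.95 kN/m, acting at H/3 = 1.400 m above the base.
Overturning moment M_o = P_a × H/3 = 54.95 × 1.400 = 76.93.
Resisting moment M_r = W × 1.32 = 238.9 × 1.32 = 315.3.
FS_overturning = M_r/M_o = 315.3/76.93 = 4.099.

4.10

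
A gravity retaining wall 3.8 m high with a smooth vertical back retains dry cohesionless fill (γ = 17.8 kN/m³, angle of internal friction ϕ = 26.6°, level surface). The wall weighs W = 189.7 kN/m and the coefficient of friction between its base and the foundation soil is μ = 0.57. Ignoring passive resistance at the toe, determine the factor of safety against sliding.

2.21

K_a = tan²(45° − 26.6°/2) = 0.3814.
P_a = ½K_aγH² = 0.5×0.3814×17.8×3.8² = 49.02 kN/m, acting at H/3 = 1.267 m above the base.
FS_sliding = μW / P_a = 0.57×189.7 / 49.02 = 2.206.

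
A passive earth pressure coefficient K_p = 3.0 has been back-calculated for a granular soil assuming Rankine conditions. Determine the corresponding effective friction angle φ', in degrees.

K_p = (1+sin φ)/(1−sin φ) ⇒ sin φ = (K_p − 1)/(K_p + 1) = 0.5000.
φ = arcsin(0.5000) = 30.00°.

30.0°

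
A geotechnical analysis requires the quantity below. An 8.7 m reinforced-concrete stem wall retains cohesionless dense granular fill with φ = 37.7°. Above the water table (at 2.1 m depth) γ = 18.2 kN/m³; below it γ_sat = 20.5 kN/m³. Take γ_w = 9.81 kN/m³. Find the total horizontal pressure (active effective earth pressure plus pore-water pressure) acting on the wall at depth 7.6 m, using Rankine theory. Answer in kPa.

77.3 kPa

K_a = (1 − sin φ)/(1 + sin φ) = 0.2411.
γ' = 20.5 − 9.81 = 10.69 kN/m³.
Effective vertical stress at 7.6 m: σ'_v = 18.2×2.1 + 10.69×5.50 = 97.01 kPa.
σ'_h = K_a σ'_v = 0.2411 × 97.01 = 23.39 kPa; u = γ_w × 5.50 = 53.96 kPa.
Total σ_h = 23.39 + 53.96 = 77.34 kPa.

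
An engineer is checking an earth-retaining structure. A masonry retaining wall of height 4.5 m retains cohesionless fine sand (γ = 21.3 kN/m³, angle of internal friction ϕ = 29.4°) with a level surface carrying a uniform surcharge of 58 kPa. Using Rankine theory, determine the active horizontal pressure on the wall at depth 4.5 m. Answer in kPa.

52.5 kPa

K_a = (1 − sin φ)/(1 + sin φ) = 0.3415.
σ_v = γz + q = 21.3 × 4.5 + 58 = 153.9 kPa.
σ_h = K_a σ_v = 0.3415 × 153.9 = 52.53 kPa.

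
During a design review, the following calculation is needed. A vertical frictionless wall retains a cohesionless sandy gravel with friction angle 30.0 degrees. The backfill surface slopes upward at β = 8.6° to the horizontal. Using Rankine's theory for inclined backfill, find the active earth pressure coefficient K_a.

0.345

K_a = cos β · (cos β − √(cos²β − cos²φ)) / (cos β + √(cos²β − cos²φ)).
cos β = 0.9888, cos φ = 0.8660, √(cos²β − cos²φ) = 0.4771.
K_a = 0.9888 × (0.9888 − 0.4771)/(0.9888 + 0.4771) = 0.3451.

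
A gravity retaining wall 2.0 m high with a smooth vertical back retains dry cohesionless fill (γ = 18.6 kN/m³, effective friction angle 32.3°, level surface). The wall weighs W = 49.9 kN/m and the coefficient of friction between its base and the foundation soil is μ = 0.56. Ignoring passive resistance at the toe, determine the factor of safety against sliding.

2.48

K_a = tan²(45° − 32.3°/2) = 0.3035.
P_a = ½K_aγH² = 0.5×0.3035×18.6×2.0² = 11.29 kN/m, acting at H/3 = 0.6667 m above the base.
FS_sliding = μW / P_a = 0.56×49.9 / 11.29 = 2.475.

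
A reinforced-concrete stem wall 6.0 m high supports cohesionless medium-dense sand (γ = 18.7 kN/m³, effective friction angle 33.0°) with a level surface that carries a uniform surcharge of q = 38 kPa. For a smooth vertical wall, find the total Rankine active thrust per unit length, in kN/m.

166 kN/m

K_a = tan²(45° − φ/2) = 0.2948.
Soil triangle: ½ K_a γ H² = 0.5×0.2948×18.7×6.0² = 99.23 kN/m.
Surcharge rectangle: K_a q H = 0.2948×38×6.0 = 67.21 kN/m.
Total = 99.23 + 67.21 = 166.4 kN/m.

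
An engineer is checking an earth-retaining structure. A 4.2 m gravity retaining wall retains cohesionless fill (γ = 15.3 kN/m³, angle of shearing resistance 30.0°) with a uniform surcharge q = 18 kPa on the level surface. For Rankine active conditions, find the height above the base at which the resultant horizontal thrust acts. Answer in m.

K_a = 0.3333.
Triangular part P₁ = ½K_aγH² = 44.98 at H/3 = 1.400 m; rectangular part P₂ = K_a q H = 25.20 at H/2 = 2.100 m.
ȳ = (P₁·1.400 + P₂·2.100)/(P₁+P₂) = 1.651 m.

1.65 m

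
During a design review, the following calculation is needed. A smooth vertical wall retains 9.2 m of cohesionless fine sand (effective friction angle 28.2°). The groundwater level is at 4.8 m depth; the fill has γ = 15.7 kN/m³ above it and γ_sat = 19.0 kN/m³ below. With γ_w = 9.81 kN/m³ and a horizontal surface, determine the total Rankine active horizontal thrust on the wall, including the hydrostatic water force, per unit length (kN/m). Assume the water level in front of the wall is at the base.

310 kN/m

K_a = tan²(45° − φ/2) = 0.3582.
γ' = 19.0 − 9.81 = 9.190 kN/m³. Depth below WT = 4.4 m.
σ'_h at WT = K_a γ d_w = 26.99 kPa; at base = 26.99 + K_a γ' × 4.4 = 41.48 kPa.
P₁ (0–4.8 m) = ½×26.99×4.8 = 64.78. P₂ (4.8–9.2 m) = ½(26.99+41.48)×4.4 = 150.6.
P_w = ½ γ_w h₂² = 0.5×9.81×4.4² = 94.96. Total = 64.78+150.6+94.96 = 310.4 kN/m.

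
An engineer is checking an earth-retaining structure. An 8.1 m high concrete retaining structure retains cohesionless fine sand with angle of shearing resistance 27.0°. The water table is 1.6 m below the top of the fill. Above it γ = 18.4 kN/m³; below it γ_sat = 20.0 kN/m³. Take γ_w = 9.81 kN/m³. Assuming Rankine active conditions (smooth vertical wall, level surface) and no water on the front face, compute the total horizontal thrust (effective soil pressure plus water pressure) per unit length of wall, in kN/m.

K_a = tan²(45° − φ/2) = 0.3755.
γ' = 20.0 − 9.81 = 10.19 kN/m³. Depth below WT = 6.5 m.
σ'_h at WT = K_a γ d_w = 11.06 kPa; at base = 11.06 + K_a γ' × 6.5 = 35.93 kPa.
P₁ (0–1.6 m) = ½×11.06×1.6 = 8.844. P₂ (1.6–8.1 m) = ½(11.06+35.93)×6.5 = 152.7.
P_w = ½ γ_w h₂² = 0.5×9.81×6.5² = 207.2. Total = 8.844+152.7+207.2 = 368.8 kN/m.

369 kN/m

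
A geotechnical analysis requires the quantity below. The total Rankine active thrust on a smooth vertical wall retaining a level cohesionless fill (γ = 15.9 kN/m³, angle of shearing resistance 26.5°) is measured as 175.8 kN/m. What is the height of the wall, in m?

7.60 m

K_a = 0.3829. P_a = ½ K_a γ H² ⇒ H = √(2P_a/(K_a γ)).
H = √(2×175.8/(0.3829×15.9)) = 7.599 m.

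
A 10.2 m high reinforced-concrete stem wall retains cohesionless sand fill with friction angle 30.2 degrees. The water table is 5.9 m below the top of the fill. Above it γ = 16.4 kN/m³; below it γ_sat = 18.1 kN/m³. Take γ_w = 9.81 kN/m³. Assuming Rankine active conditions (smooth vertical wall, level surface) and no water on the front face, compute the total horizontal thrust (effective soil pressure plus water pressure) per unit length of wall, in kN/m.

348 kN/m

K_a = tan²(45° − φ/2) = 0.3307.
γ' = 18.1 − 9.81 = 8.290 kN/m³. Depth below WT = 4.3 m.
σ'_h at WT = K_a γ d_w = 31.99 kPa; at base = 31.99 + K_a γ' × 4.3 = 43.78 kPa.
P₁ (0–5.9 m) = ½×31.99×5.9 = 94.38. P₂ (5.9–10.2 m) = ½(31.99+43.78)×4.3 = 162.9.
P_w = ½ γ_w h₂² = 0.5×9.81×4.3² = 90.69. Total = 94.38+162.9+90.69 = 348.0 kN/m.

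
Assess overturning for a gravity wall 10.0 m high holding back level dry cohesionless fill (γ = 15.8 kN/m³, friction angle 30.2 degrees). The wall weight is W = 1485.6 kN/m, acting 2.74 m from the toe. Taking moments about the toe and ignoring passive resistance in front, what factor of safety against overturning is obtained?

4.67

K_a = tan²(45° − 30.2°/2) = 0.3307.
P_a = ½K_aγH² = 0.5×0.3307×15.8×10.0² = 261.2 kN/m, acting at H/3 = 3.333 m above the base.
Overturning moment M_o = P_a × H/3 = 261.2 × 3.333 = 870.7.
Resisting moment M_r = W × 2.74 = 1485.6 × 2.74 = 4071.
FS_overturning = M_r/M_o = 4071/870.7 = 4.675.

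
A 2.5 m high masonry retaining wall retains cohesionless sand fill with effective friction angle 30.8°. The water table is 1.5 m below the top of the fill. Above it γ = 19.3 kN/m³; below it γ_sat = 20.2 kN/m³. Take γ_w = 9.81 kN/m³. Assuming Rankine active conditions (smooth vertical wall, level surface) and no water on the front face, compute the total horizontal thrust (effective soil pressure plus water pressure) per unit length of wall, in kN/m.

K_a = tan²(45° − φ/2) = 0.3227.
γ' = 20.2 − 9.81 = 10.39 kN/m³. Depth below WT = 1.0 m.
σ'_h at WT = K_a γ d_w = 9.343 kPa; at base = 9.343 + K_a γ' × 1.0 = 12.70 kPa.
P₁ (0–1.5 m) = ½×9.343×1.5 = 7.007. P₂ (1.5–2.5 m) = ½(9.343+12.70)×1.0 = 11.02.
P_w = ½ γ_w h₂² = 0.5×9.81×1.0² = 4.905. Total = 7.007+11.02+4.905 = 22.93 kN/m.

22.9 kN/m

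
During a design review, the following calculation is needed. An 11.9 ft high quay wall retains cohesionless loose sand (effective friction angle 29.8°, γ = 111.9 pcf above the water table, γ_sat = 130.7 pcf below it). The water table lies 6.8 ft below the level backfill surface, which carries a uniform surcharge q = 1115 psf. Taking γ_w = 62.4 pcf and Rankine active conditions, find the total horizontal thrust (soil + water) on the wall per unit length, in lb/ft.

K_a = tan²(45° − φ/2) = 0.3360.
γ' = 130.7 − 62.4 = 68.30 pcf. h₂ = H − d_w = 5.1 ft.
σ'_h: at surface K_a·q = 374.7; at WT K_a(q+γd_w) = 630.4; at base K_a(q+γd_w+γ'h₂) = 747.4 psf.
P₁ = ½(374.7+630.4)×6.8 = 3417; P₂ = ½(630.4+747.4)×5.1 = 3513; P_w = ½γ_w h₂² = 811.5.
Total = 3417+3513+811.5 = 7742 lb/ft.

7740 lb/ft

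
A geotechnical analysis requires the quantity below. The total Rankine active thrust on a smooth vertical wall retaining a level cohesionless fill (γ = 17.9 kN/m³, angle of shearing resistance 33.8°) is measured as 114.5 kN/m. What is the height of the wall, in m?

K_a = 0.2851. P_a = ½ K_a γ H² ⇒ H = √(2P_a/(K_a γ)).
H = √(2×114.5/(0.2851×17.9)) = 6.699 m.

6.70 m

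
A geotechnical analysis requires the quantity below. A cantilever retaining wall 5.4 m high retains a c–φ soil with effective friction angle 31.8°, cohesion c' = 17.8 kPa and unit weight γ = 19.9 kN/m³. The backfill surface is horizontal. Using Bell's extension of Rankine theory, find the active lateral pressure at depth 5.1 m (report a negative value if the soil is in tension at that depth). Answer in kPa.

11.6 kPa

K_a = (1 − sin φ)/(1 + sin φ) = 0.3098.
σ_a = K_a γ z − 2c√K_a = 0.3098×19.9×5.1 − 2×17.8×0.5566 = 11.63 kPa.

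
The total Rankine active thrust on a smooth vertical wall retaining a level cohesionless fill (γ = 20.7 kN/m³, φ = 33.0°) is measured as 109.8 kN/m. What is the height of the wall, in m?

6.00 m

K_a = 0.2948. P_a = ½ K_a γ H² ⇒ H = √(2P_a/(K_a γ)).
H = √(2×109.8/(0.2948×20.7)) = 5.999 m.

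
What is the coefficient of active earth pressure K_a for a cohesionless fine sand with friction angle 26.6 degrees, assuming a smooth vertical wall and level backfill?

K_a = tan²(45° − φ/2) = tan²(31.70°) = 0.3814.

0.381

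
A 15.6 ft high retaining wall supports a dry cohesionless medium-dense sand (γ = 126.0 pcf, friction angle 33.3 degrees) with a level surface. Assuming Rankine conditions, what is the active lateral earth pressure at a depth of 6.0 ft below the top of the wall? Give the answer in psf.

220 psf

K_a = (1 − sin φ)/(1 + sin φ) = 0.2911.
σ_h = K_a γ z = 0.2911 × 126.0 × 6.0 = 220.1 psf.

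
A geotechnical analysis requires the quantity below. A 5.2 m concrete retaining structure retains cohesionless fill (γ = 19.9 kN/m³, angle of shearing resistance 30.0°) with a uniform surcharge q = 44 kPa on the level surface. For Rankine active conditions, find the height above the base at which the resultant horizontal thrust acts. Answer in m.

2.13 m

K_a = 0.3333.
Triangular part P₁ = ½K_aγH² = 89.68 at H/3 = 1.733 m; rectangular part P₂ = K_a q H = 76.27 at H/2 = 2.600 m.
ȳ = (P₁·1.733 + P₂·2.600)/(P₁+P₂) = 2.132 m.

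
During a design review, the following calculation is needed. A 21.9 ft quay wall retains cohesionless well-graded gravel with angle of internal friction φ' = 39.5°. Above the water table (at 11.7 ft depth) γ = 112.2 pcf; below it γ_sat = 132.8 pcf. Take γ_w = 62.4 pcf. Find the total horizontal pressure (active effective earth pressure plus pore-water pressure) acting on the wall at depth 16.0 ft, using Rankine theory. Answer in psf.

628 psf

K_a = (1 − sin φ)/(1 + sin φ) = 0.2224.
γ' = 132.8 − 62.4 = 70.40 pcf.
Effective vertical stress at 16.0 ft: σ'_v = 112.2×11.7 + 70.40×4.30 = 1615 psf.
σ'_h = K_a σ'_v = 0.2224 × 1615 = 359.3 psf; u = γ_w × 4.30 = 268.3 psf.
Total σ_h = 359.3 + 268.3 = 627.7 psf.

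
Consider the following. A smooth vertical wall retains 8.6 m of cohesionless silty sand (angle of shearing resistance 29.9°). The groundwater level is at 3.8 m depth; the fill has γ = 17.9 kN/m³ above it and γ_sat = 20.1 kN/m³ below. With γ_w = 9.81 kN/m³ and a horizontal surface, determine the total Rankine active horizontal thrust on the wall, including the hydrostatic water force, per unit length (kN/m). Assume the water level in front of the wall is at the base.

305 kN/m

K_a = tan²(45° − φ/2) = 0.3347.
γ' = 20.1 − 9.81 = 10.29 kN/m³. Depth below WT = 4.8 m.
σ'_h at WT = K_a γ d_w = 22.76 kPa; at base = 22.76 + K_a γ' × 4.8 = 39.30 kPa.
P₁ (0–3.8 m) = ½×22.76×3.8 = 43.25. P₂ (3.8–8.6 m) = ½(22.76+39.30)×4.8 = 148.9.
P_w = ½ γ_w h₂² = 0.5×9.81×4.8² = 113.0. Total = 43.25+148.9+113.0 = 305.2 kN/m.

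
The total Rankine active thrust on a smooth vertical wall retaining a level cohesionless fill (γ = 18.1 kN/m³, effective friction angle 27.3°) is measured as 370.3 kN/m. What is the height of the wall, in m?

K_a = 0.3711. P_a = ½ K_a γ H² ⇒ H = √(2P_a/(K_a γ)).
H = √(2×370.3/(0.3711×18.1)) = 10.50 m.

10.5 m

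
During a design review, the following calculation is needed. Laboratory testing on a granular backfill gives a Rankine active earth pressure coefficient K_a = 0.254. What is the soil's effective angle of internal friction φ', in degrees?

36.5°

K_a = tan²(45° − φ/2) ⇒ 45° − φ/2 = arctan(√0.254) = 26.75°.
φ = 2(45° − 26.75°) = 36.51°.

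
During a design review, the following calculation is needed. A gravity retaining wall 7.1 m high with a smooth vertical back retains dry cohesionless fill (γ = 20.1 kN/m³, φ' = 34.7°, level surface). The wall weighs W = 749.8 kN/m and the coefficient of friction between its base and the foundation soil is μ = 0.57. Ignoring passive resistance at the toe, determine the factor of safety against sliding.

3.07

K_a = tan²(45° − 34.7°/2) = 0.2745.
P_a = ½K_aγH² = 0.5×0.2745×20.1×7.1² = 139.1 kN/m, acting at H/3 = 2.367 m above the base.
FS_sliding = μW / P_a = 0.57×749.8 / 139.1 = 3.074.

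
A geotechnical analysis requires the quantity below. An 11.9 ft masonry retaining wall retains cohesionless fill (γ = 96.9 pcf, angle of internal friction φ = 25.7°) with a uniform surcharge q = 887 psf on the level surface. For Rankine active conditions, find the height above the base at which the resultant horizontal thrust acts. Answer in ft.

K_a = 0.3950.
Triangular part P₁ = ½K_aγH² = 2710 at H/3 = 3.967 ft; rectangular part P₂ = K_a q H = 4170 at H/2 = 5.950 ft.
ȳ = (P₁·3.967 + P₂·5.950)/(P₁+P₂) = 5.169 ft.

5.17 ft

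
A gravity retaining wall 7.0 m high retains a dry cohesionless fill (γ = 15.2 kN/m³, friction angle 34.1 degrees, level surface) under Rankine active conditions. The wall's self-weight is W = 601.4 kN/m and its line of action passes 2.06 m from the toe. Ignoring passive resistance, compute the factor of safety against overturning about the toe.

K_a = tan²(45° − 34.1°/2) = 0.2815.
P_a = ½K_aγH² = 0.5×0.2815×15.2×7.0² = 104.8 kN/m, acting at H/3 = 2.333 m above the base.
Overturning moment M_o = P_a × H/3 = 104.8 × 2.333 = 244.6.
Resisting moment M_r = W × 2.06 = 601.4 × 2.06 = 1239.
FS_overturning = M_r/M_o = 1239/244.6 = 5.064.

5.06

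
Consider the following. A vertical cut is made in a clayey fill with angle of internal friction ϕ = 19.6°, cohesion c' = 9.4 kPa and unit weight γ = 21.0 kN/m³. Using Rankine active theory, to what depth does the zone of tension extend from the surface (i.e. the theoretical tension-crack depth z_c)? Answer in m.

K_a = tan²(45° − 19.6°/2) = 0.4976; √K_a = 0.7054.
The active pressure is zero where K_a γ z = 2c√K_a, so z_c = 2c/(γ√K_a) = 2×9.4/(21.0×0.7054) = 1.269 m.

1.27 m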